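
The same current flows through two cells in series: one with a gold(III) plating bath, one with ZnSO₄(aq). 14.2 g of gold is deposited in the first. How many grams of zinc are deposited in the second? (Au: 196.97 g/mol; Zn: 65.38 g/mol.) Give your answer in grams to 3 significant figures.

n(Au) = 14.2 / 196.97 = 0.07209 mol
Au³⁺ + 3e⁻ → Au, so n(e⁻) = 3 × 0.07209 = 0.2163 mol
In series, the same 0.2163 mol of electrons flows through the second cell.
Zn²⁺ + 2e⁻ → Zn, so n(Zn) = 0.2163 / 2 = 0.1082 mol
m(Zn) = 0.1082 × 65.38 = 7.07 g

7.07 g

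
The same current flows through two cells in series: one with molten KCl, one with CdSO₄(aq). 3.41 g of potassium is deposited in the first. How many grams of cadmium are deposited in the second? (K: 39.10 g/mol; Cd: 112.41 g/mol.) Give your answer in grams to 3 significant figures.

n(K) = 3.41 / 39.10 = 0.08721 mol
K⁺ + e⁻ → K, so n(e⁻) = 0.08721 mol
In series, the same 0.08721 mol of electrons flows through the second cell.
Cd²⁺ + 2e⁻ → Cd, so n(Cd) = 0.08721 / 2 = 0.04361 mol
m(Cd) = 0.04361 × 112.41 = 4.90 g

4.90 g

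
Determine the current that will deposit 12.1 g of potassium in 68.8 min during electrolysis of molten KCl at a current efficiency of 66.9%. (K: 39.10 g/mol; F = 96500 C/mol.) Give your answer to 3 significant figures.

10.8 A

n(K) = 12.1 / 39.10 = 0.3095 mol
K⁺ + e⁻ → K, so n(e⁻) = 0.3095 mol
Q = 0.3095 × 96500 / 0.669 = 44640 C
I = Q / t = 44640 / 4128 s = 10.8 A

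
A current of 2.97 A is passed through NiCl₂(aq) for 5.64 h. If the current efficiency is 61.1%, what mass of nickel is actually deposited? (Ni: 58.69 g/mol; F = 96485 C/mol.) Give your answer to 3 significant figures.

11.2 g

Q = 2.97 × 20304 = 60300 C
n(e⁻) = 60300 / 96485 = 0.6250 mol
Ni²⁺ + 2e⁻ → Ni, so theoretical m(Ni) = 0.3125 × 58.69 = 18.34 g
Actual mass = 61.1% × 18.34 = 11.2 g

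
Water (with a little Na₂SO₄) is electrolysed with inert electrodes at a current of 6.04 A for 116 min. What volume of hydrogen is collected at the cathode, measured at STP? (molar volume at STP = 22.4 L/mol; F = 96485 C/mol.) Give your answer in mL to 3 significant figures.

Q = 6.04 A × 6960 s = 42040 C
n(e⁻) = Q/F = 42040/96485 = 0.4357 mol
2H⁺ + 2e⁻ → H₂, so n(H₂) = 0.4357 / 2 = 0.2179 mol
V = 0.2179 × 22.4 = 4.881 L
= 4880 mL

4880 mL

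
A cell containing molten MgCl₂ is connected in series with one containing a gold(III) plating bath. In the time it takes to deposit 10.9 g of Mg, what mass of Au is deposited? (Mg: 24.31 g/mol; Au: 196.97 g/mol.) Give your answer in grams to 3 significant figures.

58.9 g

n(Mg) = 10.9 / 24.31 = 0.4484 mol
Mg²⁺ + 2e⁻ → Mg, so n(e⁻) = 2 × 0.4484 = 0.8968 mol
In series, the same 0.8968 mol of electrons flows through the second cell.
Au³⁺ + 3e⁻ → Au, so n(Au) = 0.8968 / 3 = 0.2989 mol
m(Au) = 0.2989 × 196.97 = 58.9 g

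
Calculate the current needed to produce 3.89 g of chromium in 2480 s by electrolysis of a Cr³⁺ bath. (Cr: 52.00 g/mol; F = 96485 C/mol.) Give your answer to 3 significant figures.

8.73 A

n(Cr) = 3.89 / 52.00 = 0.07481 mol
Cr³⁺ + 3e⁻ → Cr, so n(e⁻) = 3 × 0.07481 = 0.2244 mol
Q = 0.2244 × 96485 = 21650 C
I = Q / t = 21650 / 2480 s = 8.73 A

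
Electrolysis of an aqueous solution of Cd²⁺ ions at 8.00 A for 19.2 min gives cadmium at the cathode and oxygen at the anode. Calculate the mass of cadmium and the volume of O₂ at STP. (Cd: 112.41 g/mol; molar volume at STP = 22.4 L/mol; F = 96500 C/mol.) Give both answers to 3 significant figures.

Q = 8.00 × 1152 = 9216 C; n(e⁻) = 9216 / 96500 = 0.09550 mol
Cathode: Cd²⁺ + 2e⁻ → Cd → n(Cd) = 0.09550/2 = 0.04775 mol → 5.37 g
Anode: 2H₂O → O₂ + 4H⁺ + 4e⁻ → n(O₂) = 0.09550/4 = 0.02388 mol → 0.535 L

5.37 g Cd; 0.535 L O₂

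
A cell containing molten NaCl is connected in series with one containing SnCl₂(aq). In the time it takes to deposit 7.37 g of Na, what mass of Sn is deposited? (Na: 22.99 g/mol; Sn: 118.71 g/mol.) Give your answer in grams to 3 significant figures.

n(Na) = 7.37 / 22.99 = 0.3206 mol
Na⁺ + e⁻ → Na, so n(e⁻) = 0.3206 mol
The cells are in series, so the same charge (and hence the same n(e⁻) = 0.3206 mol) passes through both.
Sn²⁺ + 2e⁻ → Sn, so n(Sn) = 0.3206 / 2 = 0.1603 mol
m(Sn) = 0.1603 × 118.71 = 19.0 g

19.0 g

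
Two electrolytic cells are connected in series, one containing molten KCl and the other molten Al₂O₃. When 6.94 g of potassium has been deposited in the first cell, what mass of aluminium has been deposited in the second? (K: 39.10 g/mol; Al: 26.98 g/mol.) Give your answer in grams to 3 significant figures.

1.60 g

n(K) = 6.94 / 39.10 = 0.1775 mol
K⁺ + e⁻ → K, so n(e⁻) = 0.1775 mol
Same current for the same time ⇒ same n(e⁻) = 0.1775 mol in both cells.
Al³⁺ + 3e⁻ → Al, so n(Al) = 0.1775 / 3 = 0.05917 mol
m(Al) = 0.05917 × 26.98 = 1.60 g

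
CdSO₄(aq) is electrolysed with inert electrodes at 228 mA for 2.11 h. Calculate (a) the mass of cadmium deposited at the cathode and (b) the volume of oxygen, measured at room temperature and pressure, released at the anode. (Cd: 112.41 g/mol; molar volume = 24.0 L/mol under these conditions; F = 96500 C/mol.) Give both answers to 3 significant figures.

1.01 g Cd; 0.108 L O₂

Q = 0.228 × 7596 = 1732 C; n(e⁻) = 1732 / 96500 = 0.01795 mol
Cathode: Cd²⁺ + 2e⁻ → Cd → n(Cd) = 0.01795/2 = 0.008975 mol → 1.01 g
Anode: 2H₂O → O₂ + 4H⁺ + 4e⁻ → n(O₂) = 0.01795/4 = 0.004488 mol → 0.108 L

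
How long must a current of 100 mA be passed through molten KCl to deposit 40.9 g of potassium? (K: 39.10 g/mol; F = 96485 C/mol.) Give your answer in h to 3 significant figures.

280 h

n(K) = 40.9 / 39.10 = 1.046 mol
K⁺ + e⁻ → K, so n(e⁻) = 1.046 mol
Q = 1.046 × 96485 = 1.009×10^5 C
t = Q / I = 1.009×10^5 / 0.100 = 1.009×10^6 s = 280 h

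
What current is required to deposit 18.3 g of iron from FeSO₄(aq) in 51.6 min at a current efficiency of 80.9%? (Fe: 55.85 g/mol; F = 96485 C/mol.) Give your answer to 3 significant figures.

25.2 A

n(Fe) = 18.3 / 55.85 = 0.3277 mol
Fe²⁺ + 2e⁻ → Fe, so n(e⁻) = 2 × 0.3277 = 0.6554 mol
Q = 0.6554 × 96485 / 0.809 = 78170 C
I = Q / t = 78170 / 3096 s = 25.2 A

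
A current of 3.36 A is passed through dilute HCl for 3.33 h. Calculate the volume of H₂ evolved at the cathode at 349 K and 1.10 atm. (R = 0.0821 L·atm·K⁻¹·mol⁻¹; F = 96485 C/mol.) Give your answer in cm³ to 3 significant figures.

Q = It = 3.36 × 11988 = 40280 C
n(e⁻) = 40280 / 96485 = 0.4175 mol
2H⁺ + 2e⁻ → H₂, so n(H₂) = 0.4175 / 2 = 0.2088 mol
V = nRT/P = 0.2088 × 0.0821 × 349 / 1.10 = 5.439 L
= 5440 cm³

5440 cm³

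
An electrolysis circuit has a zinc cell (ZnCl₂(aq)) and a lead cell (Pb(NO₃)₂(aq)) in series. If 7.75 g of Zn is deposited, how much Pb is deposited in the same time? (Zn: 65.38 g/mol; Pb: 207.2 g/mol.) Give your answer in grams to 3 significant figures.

n(Zn) = 7.75 / 65.38 = 0.1185 mol
Zn²⁺ + 2e⁻ → Zn, so n(e⁻) = 2 × 0.1185 = 0.2370 mol
The cells are in series, so the same charge (and hence the same n(e⁻) = 0.2370 mol) passes through both.
Pb²⁺ + 2e⁻ → Pb, so n(Pb) = 0.2370 / 2 = 0.1185 mol
m(Pb) = 0.1185 × 207.2 = 24.6 g

24.6 g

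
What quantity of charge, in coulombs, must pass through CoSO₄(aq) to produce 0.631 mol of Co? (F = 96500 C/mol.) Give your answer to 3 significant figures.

Co²⁺ + 2e⁻ → Co, so n(e⁻) = 2 × 0.631 = 1.262 mol
Q = 1.262 × 96500 = 1.218×10^5 C

1.22×10^5 C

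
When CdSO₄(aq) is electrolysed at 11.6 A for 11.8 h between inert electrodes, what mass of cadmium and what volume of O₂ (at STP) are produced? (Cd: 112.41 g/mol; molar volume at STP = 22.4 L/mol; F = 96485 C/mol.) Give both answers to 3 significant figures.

287 g Cd; 28.6 L O₂

Q = 11.6 × 42480 = 4.928×10^5 C; n(e⁻) = 4.928×10^5 / 96485 = 5.108 mol
Cathode: Cd²⁺ + 2e⁻ → Cd → n(Cd) = 5.108/2 = 2.554 mol → 287 g
Anode: 2H₂O → O₂ + 4H⁺ + 4e⁻ → n(O₂) = 5.108/4 = 1.277 mol → 28.6 L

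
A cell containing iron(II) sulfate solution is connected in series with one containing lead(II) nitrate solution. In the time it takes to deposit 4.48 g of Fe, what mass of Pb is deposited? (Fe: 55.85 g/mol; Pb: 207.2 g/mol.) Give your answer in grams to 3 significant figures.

16.6 g

n(Fe) = 4.48 / 55.85 = 0.08021 mol
Fe²⁺ + 2e⁻ → Fe, so n(e⁻) = 2 × 0.08021 = 0.1604 mol
Same current for the same time ⇒ same n(e⁻) = 0.1604 mol in both cells.
Pb²⁺ + 2e⁻ → Pb, so n(Pb) = 0.1604 / 2 = 0.08020 mol
m(Pb) = 0.08020 × 207.2 = 16.6 g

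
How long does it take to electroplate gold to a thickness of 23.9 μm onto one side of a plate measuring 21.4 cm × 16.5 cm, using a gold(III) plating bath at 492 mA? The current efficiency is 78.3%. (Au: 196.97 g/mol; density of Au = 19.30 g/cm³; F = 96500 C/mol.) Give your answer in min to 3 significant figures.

1040 min

Plated area = 21.4 × 16.5 = 353.1 cm²
Volume = 353.1 × 23.9×10⁻⁴ cm = 0.8439 cm³
m(Au) = 0.8439 × 19.30 = 16.29 g
n(Au) = 16.29 / 196.97 = 0.08270 mol; n(e⁻) = 3 × 0.08270 = 0.2481 mol
Q = 0.2481 × 96500 / 0.783 = 30580 C
t = 30580 / 0.492 = 62150 s = 1040 min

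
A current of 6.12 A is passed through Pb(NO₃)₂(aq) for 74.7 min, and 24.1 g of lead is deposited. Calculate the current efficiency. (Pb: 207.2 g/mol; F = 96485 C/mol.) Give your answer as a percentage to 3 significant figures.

81.8%

Q = 6.12 × 4482 = 27430 C
n(e⁻) = 27430 / 96485 = 0.2843 mol
Pb²⁺ + 2e⁻ → Pb, so theoretical n(Pb) = 0.1422 mol → 29.46 g
Efficiency = 24.1 / 29.46 = 0.8181 = 81.8%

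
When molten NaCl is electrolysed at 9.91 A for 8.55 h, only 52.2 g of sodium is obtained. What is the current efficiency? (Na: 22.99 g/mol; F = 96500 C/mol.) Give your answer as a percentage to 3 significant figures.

71.8%

Q = 9.91 × 30780 = 3.050×10^5 C
n(e⁻) = 3.050×10^5 / 96500 = 3.161 mol
Na⁺ + e⁻ → Na, so theoretical n(Na) = 3.161 mol → 72.67 g
Efficiency = 52.2 / 72.67 = 0.7183 = 71.8%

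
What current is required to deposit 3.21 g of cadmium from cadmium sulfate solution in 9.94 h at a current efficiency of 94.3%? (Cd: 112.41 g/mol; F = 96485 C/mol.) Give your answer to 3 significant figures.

n(Cd) = 3.21 / 112.41 = 0.02856 mol
Cd²⁺ + 2e⁻ → Cd, so n(e⁻) = 2 × 0.02856 = 0.05712 mol
Q = 0.05712 × 96485 / 0.943 = 5844 C
I = Q / t = 5844 / 35784 s = 0.163 A

0.163 A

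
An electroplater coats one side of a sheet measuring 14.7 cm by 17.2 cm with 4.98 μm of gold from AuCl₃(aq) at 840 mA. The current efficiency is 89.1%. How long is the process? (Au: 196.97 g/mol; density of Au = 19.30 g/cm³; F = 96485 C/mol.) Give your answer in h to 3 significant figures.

Plated area = 14.7 × 17.2 = 252.8 cm²
Volume = 252.8 × 4.98×10⁻⁴ cm = 0.1259 cm³
m(Au) = 0.1259 × 19.30 = 2.430 g
n(Au) = 2.430 / 196.97 = 0.01234 mol; n(e⁻) = 3 × 0.01234 = 0.03702 mol
Q = 0.03702 × 96485 / 0.891 = 4009 C
t = 4009 / 0.840 = 4773 s = 1.33 h

1.33 h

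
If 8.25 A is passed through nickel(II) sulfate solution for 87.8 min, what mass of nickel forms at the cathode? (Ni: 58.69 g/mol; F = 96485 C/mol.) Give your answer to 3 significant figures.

Charge passed = 8.25 × 5268 = 43460 C
n(e⁻) = 43460 / 96485 = 0.4504 mol
Ni²⁺ + 2e⁻ → Ni, so n(Ni) = 0.4504 / 2 = 0.2252 mol
m = 0.2252 × 58.69 = 13.2 g

13.2 g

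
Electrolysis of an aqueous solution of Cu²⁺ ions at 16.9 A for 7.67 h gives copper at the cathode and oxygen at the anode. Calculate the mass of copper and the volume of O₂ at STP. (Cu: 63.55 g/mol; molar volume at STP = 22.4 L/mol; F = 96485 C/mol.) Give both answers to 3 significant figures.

154 g Cu; 27.1 L O₂

Q = 16.9 × 27612 = 4.666×10^5 C; n(e⁻) = 4.666×10^5 / 96485 = 4.836 mol
Cathode: Cu²⁺ + 2e⁻ → Cu → n(Cu) = 4.836/2 = 2.418 mol → 154 g
Anode: 2H₂O → O₂ + 4H⁺ + 4e⁻ → n(O₂) = 4.836/4 = 1.209 mol → 27.1 L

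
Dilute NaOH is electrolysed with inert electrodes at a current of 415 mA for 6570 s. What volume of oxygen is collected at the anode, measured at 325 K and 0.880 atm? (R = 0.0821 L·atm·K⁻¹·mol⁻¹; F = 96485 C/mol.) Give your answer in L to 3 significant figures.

0.214 L

Charge passed = 0.415 × 6570 = 2727 C
n(e⁻) = 2727 / 96485 = 0.02826 mol
2H₂O → O₂ + 4H⁺ + 4e⁻, so n(O₂) = 0.02826 / 4 = 0.007065 mol
V = nRT/P = 0.007065 × 0.0821 × 325 / 0.880 = 0.2142 L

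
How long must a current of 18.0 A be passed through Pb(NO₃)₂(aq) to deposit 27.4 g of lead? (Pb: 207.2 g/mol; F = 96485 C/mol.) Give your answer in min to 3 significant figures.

n(Pb) = 27.4 / 207.2 = 0.1322 mol
Pb²⁺ + 2e⁻ → Pb, so n(e⁻) = 2 × 0.1322 = 0.2644 mol
Q = 0.2644 × 96485 = 25510 C
t = Q / I = 25510 / 18.0 = 1417 s = 23.6 min

23.6 min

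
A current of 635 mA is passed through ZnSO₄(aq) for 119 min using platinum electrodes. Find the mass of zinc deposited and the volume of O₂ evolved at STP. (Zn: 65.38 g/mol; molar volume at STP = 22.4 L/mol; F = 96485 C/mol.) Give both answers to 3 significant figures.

1.54 g Zn; 0.263 L O₂

Q = 0.635 × 7140 = 4534 C; n(e⁻) = 4534 / 96485 = 0.04699 mol
Cathode: Zn²⁺ + 2e⁻ → Zn → n(Zn) = 0.04699/2 = 0.02350 mol → 1.54 g
Anode: 2H₂O → O₂ + 4H⁺ + 4e⁻ → n(O₂) = 0.04699/4 = 0.01175 mol → 0.263 L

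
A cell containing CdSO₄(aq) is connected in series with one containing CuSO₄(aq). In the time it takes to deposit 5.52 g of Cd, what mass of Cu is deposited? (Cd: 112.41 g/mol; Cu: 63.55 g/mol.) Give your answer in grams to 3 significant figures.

3.12 g

n(Cd) = 5.52 / 112.41 = 0.04911 mol
Cd²⁺ + 2e⁻ → Cd, so n(e⁻) = 2 × 0.04911 = 0.09822 mol
In series, the same 0.09822 mol of electrons flows through the second cell.
Cu²⁺ + 2e⁻ → Cu, so n(Cu) = 0.09822 / 2 = 0.04911 mol
m(Cu) = 0.04911 × 63.55 = 3.12 g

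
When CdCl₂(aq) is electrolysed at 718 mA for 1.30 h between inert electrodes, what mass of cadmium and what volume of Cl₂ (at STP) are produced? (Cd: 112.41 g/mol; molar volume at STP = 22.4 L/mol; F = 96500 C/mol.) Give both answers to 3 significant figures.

Q = 0.718 × 4680 = 3360 C; n(e⁻) = 3360 / 96500 = 0.03482 mol
Cathode: Cd²⁺ + 2e⁻ → Cd → n(Cd) = 0.03482/2 = 0.01741 mol → 1.96 g
Anode: 2Cl⁻ → Cl₂ + 2e⁻ → n(Cl₂) = 0.03482/2 = 0.01741 mol → 0.390 L

1.96 g Cd; 0.390 L Cl₂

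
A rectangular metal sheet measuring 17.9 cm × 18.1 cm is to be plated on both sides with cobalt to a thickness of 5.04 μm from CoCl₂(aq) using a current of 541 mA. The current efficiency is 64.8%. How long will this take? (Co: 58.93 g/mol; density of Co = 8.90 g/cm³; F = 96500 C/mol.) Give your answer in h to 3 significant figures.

7.54 h

Plated area = 2 × 17.9 × 18.1 = 648.0 cm²
Volume = 648.0 × 5.04×10⁻⁴ cm = 0.3266 cm³
m(Co) = 0.3266 × 8.90 = 2.907 g
n(Co) = 2.907 / 58.93 = 0.04933 mol; n(e⁻) = 2 × 0.04933 = 0.09866 mol
Q = 0.09866 × 96500 / 0.648 = 14690 C
t = 14690 / 0.541 = 27150 s = 7.54 h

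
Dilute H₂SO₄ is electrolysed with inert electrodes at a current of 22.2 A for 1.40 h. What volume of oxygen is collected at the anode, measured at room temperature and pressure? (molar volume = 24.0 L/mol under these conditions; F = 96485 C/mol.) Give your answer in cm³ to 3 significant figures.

6960 cm³

Q = 22.2 A × 5040 s = 1.119×10^5 C
n(e⁻) = 1.119×10^5 / 96485 = 1.160 mol
2H₂O → O₂ + 4H⁺ + 4e⁻, so n(O₂) = 1.160 / 4 = 0.2900 mol
V = 0.2900 × 24.0 = 6.960 L
= 6960 cm³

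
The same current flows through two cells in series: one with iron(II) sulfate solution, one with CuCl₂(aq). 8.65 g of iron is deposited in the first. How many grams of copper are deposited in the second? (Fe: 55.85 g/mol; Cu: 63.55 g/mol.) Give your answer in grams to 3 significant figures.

n(Fe) = 8.65 / 55.85 = 0.1549 mol
Fe²⁺ + 2e⁻ → Fe, so n(e⁻) = 2 × 0.1549 = 0.3098 mol
The cells are in series, so the same charge (and hence the same n(e⁻) = 0.3098 mol) passes through both.
Cu²⁺ + 2e⁻ → Cu, so n(Cu) = 0.3098 / 2 = 0.1549 mol
m(Cu) = 0.1549 × 63.55 = 9.84 g

9.84 g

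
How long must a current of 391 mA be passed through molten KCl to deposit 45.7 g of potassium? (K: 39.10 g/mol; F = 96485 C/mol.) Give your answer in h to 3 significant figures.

n(K) = 45.7 / 39.10 = 1.169 mol
K⁺ + e⁻ → K, so n(e⁻) = 1.169 mol
Q = 1.169 × 96485 = 1.128×10^5 C
t = Q / I = 1.128×10^5 / 0.391 = 2.885×10^5 s = 80.1 h

80.1 h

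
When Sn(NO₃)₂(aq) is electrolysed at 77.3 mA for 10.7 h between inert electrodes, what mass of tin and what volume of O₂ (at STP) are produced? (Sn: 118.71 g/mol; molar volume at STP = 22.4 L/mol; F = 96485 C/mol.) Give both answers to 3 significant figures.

Q = 0.0773 × 38520 = 2978 C; n(e⁻) = 2978 / 96485 = 0.03086 mol
Cathode: Sn²⁺ + 2e⁻ → Sn → n(Sn) = 0.03086/2 = 0.01543 mol → 1.83 g
Anode: 2H₂O → O₂ + 4H⁺ + 4e⁻ → n(O₂) = 0.03086/4 = 0.007715 mol → 0.173 L

1.83 g Sn; 0.173 L O₂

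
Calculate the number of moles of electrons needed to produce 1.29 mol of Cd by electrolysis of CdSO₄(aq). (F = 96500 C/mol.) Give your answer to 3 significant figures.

2.58 mol

Cd²⁺ + 2e⁻ → Cd, so n(e⁻) = 2 × 1.29 = 2.580 mol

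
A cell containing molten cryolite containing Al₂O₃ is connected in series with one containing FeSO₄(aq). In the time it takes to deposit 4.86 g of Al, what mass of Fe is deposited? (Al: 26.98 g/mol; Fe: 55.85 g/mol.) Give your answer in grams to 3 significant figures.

15.1 g

n(Al) = 4.86 / 26.98 = 0.1801 mol
Al³⁺ + 3e⁻ → Al, so n(e⁻) = 3 × 0.1801 = 0.5403 mol
Since the cells are in series, n(e⁻) in the Fe cell is also 0.5403 mol.
Fe²⁺ + 2e⁻ → Fe, so n(Fe) = 0.5403 / 2 = 0.2702 mol
m(Fe) = 0.2702 × 55.85 = 15.1 g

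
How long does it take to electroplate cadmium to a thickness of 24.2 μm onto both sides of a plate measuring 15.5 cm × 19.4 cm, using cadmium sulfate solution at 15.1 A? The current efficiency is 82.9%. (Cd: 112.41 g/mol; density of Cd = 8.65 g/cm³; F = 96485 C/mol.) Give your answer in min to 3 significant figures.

28.8 min

Plated area = 2 × 15.5 × 19.4 = 601.4 cm²
Volume = 601.4 × 24.2×10⁻⁴ cm = 1.455 cm³
m(Cd) = 1.455 × 8.65 = 12.59 g
n(Cd) = 12.59 / 112.41 = 0.1120 mol; n(e⁻) = 2 × 0.1120 = 0.2240 mol
Q = 0.2240 × 96485 / 0.829 = 26070 C
t = 26070 / 15.1 = 1726 s = 28.8 min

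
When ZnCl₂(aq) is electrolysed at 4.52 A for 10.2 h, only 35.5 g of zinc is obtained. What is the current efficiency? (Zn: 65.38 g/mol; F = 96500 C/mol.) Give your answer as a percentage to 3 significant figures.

Q = 4.52 × 36720 = 1.660×10^5 C
n(e⁻) = 1.660×10^5 / 96500 = 1.720 mol
Zn²⁺ + 2e⁻ → Zn, so theoretical n(Zn) = 0.8600 mol → 56.23 g
Efficiency = 35.5 / 56.23 = 0.6313 = 63.1%

63.1%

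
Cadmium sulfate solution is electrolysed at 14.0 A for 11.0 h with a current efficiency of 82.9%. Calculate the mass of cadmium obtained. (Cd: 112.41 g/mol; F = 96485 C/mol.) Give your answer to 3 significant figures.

268 g

Q = 14.0 × 39600 = 5.544×10^5 C
n(e⁻) = 5.544×10^5 / 96485 = 5.746 mol
Cd²⁺ + 2e⁻ → Cd, so theoretical m(Cd) = 2.873 × 112.41 = 323.0 g
Actual mass = 82.9% × 323.0 = 268 g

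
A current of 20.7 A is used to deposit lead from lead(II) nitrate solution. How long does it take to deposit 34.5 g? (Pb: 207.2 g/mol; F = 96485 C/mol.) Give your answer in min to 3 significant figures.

25.9 min

n(Pb) = 34.5 / 207.2 = 0.1665 mol
Pb²⁺ + 2e⁻ → Pb, so n(e⁻) = 2 × 0.1665 = 0.3330 mol
Q = 0.3330 × 96485 = 32130 C
t = Q / I = 32130 / 20.7 = 1552 s = 25.9 min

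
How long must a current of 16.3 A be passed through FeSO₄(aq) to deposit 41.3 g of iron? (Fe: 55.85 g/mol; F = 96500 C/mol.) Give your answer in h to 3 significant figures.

2.43 h

n(Fe) = 41.3 / 55.85 = 0.7395 mol
Fe²⁺ + 2e⁻ → Fe, so n(e⁻) = 2 × 0.7395 = 1.479 mol
Q = 1.479 × 96500 = 1.427×10^5 C
t = Q / I = 1.427×10^5 / 16.3 = 8755 s = 2.43 h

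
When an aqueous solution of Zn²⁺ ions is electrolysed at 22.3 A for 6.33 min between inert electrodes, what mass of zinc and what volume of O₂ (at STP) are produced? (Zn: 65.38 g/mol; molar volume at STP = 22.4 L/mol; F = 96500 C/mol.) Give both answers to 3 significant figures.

Q = 22.3 × 379.8 = 8470 C; n(e⁻) = 8470 / 96500 = 0.08777 mol
Cathode: Zn²⁺ + 2e⁻ → Zn → n(Zn) = 0.08777/2 = 0.04389 mol → 2.87 g
Anode: 2H₂O → O₂ + 4H⁺ + 4e⁻ → n(O₂) = 0.08777/4 = 0.02194 mol → 0.491 L

2.87 g Zn; 0.491 L O₂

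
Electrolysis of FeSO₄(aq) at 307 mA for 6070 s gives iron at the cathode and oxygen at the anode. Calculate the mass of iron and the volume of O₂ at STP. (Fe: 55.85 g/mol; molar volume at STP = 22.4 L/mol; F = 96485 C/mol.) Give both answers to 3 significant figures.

0.539 g Fe; 0.108 L O₂

Q = 0.307 × 6070 = 1863 C; n(e⁻) = 1863 / 96485 = 0.01931 mol
Cathode: Fe²⁺ + 2e⁻ → Fe → n(Fe) = 0.01931/2 = 0.009655 mol → 0.539 g
Anode: 2H₂O → O₂ + 4H⁺ + 4e⁻ → n(O₂) = 0.01931/4 = 0.004828 mol → 0.108 L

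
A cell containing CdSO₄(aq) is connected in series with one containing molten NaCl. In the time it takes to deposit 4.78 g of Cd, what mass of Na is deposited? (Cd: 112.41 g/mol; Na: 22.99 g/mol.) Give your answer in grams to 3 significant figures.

n(Cd) = 4.78 / 112.41 = 0.04252 mol
Cd²⁺ + 2e⁻ → Cd, so n(e⁻) = 2 × 0.04252 = 0.08504 mol
Same current for the same time ⇒ same n(e⁻) = 0.08504 mol in both cells.
Na⁺ + e⁻ → Na, so n(Na) = 0.08504 mol
m(Na) = 0.08504 × 22.99 = 1.96 g

1.96 g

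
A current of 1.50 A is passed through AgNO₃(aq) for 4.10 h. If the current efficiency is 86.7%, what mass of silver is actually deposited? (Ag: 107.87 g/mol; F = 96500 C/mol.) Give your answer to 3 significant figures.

21.5 g

Q = 1.50 × 14760 = 22140 C
n(e⁻) = 22140 / 96500 = 0.2294 mol
Ag⁺ + e⁻ → Ag, so theoretical m(Ag) = 0.2294 × 107.87 = 24.75 g
Actual mass = 86.7% × 24.75 = 21.5 g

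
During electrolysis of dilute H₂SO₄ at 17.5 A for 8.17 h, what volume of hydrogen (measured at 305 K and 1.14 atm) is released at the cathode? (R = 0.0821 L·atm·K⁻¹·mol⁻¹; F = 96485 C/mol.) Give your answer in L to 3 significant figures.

58.6 L

Q = 17.5 A × 29412 s = 5.147×10^5 C
Moles of electrons = 5.147×10^5 / 96485 = 5.335 mol
2H⁺ + 2e⁻ → H₂, so n(H₂) = 5.335 / 2 = 2.668 mol
V = nRT/P = 2.668 × 0.0821 × 305 / 1.14 = 58.60 L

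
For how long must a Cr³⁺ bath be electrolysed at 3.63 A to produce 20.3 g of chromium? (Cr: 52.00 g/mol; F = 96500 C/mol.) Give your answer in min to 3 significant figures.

n(Cr) = 20.3 / 52.00 = 0.3904 mol
Cr³⁺ + 3e⁻ → Cr, so n(e⁻) = 3 × 0.3904 = 1.171 mol
Q = 1.171 × 96500 = 1.130×10^5 C
t = Q / I = 1.130×10^5 / 3.63 = 31130 s = 519 min

519 min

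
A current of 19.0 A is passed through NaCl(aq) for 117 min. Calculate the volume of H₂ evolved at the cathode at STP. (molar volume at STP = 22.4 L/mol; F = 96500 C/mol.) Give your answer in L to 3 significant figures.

15.5 L

Charge passed = 19.0 × 7020 = 1.334×10^5 C
n(e⁻) = 1.334×10^5 / 96500 = 1.382 mol
2H⁺ + 2e⁻ → H₂, so n(H₂) = 1.382 / 2 = 0.6910 mol
V = 0.6910 × 22.4 = 15.48 L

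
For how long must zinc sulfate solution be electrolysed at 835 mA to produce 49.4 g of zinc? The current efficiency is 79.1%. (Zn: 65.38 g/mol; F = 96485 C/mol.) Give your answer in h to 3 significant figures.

n(Zn) = 49.4 / 65.38 = 0.7556 mol
Zn²⁺ + 2e⁻ → Zn, so n(e⁻) = 2 × 0.7556 = 1.511 mol
Q = 1.511 × 96485 / 0.791 = 1.843×10^5 C
t = Q / I = 1.843×10^5 / 0.835 = 2.207×10^5 s = 61.3 h

61.3 h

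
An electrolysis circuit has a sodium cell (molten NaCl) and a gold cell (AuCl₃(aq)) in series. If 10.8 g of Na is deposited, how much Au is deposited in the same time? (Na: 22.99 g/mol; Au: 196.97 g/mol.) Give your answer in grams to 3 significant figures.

30.8 g

n(Na) = 10.8 / 22.99 = 0.4698 mol
Na⁺ + e⁻ → Na, so n(e⁻) = 0.4698 mol
Same current for the same time ⇒ same n(e⁻) = 0.4698 mol in both cells.
Au³⁺ + 3e⁻ → Au, so n(Au) = 0.4698 / 3 = 0.1566 mol
m(Au) = 0.1566 × 196.97 = 30.8 g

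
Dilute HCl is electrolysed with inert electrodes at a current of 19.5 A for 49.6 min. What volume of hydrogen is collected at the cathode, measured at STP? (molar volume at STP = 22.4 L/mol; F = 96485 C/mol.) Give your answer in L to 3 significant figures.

6.74 L

Charge passed = 19.5 × 2976 = 58030 C
Moles of electrons = 58030 / 96485 = 0.6014 mol
2H⁺ + 2e⁻ → H₂, so n(H₂) = 0.6014 / 2 = 0.3007 mol
V = 0.3007 × 22.4 = 6.736 L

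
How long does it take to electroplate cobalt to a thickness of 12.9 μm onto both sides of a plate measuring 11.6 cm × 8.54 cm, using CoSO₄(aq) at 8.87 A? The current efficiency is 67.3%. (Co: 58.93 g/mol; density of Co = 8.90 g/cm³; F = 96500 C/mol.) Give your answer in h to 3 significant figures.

Plated area = 2 × 11.6 × 8.54 = 198.1 cm²
Volume = 198.1 × 12.9×10⁻⁴ cm = 0.2555 cm³
m(Co) = 0.2555 × 8.90 = 2.274 g
n(Co) = 2.274 / 58.93 = 0.03859 mol; n(e⁻) = 2 × 0.03859 = 0.07718 mol
Q = 0.07718 × 96500 / 0.673 = 11070 C
t = 11070 / 8.87 = 1248 s = 0.347 h

0.347 h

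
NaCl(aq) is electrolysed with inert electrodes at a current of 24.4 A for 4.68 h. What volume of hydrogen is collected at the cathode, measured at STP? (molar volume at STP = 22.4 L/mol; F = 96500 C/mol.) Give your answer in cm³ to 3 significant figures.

47700 cm³

Charge passed = 24.4 × 16848 = 4.111×10^5 C
Moles of electrons = 4.111×10^5 / 96500 = 4.260 mol
2H⁺ + 2e⁻ → H₂, so n(H₂) = 4.260 / 2 = 2.130 mol
V = 2.130 × 22.4 = 47.71 L
= 47700 cm³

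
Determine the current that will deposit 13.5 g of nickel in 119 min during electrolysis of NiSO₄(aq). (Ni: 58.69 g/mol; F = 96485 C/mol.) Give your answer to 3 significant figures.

n(Ni) = 13.5 / 58.69 = 0.2300 mol
Ni²⁺ + 2e⁻ → Ni, so n(e⁻) = 2 × 0.2300 = 0.4600 mol
Q = 0.4600 × 96485 = 44380 C
I = Q / t = 44380 / 7140 s = 6.22 A

6.22 A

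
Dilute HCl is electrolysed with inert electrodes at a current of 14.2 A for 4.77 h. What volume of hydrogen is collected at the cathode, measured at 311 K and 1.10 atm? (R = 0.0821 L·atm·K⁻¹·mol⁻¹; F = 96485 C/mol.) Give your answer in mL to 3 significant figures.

Q = 14.2 A × 17172 s = 2.438×10^5 C
Moles of electrons = 2.438×10^5 / 96485 = 2.527 mol
2H⁺ + 2e⁻ → H₂, so n(H₂) = 2.527 / 2 = 1.264 mol
V = nRT/P = 1.264 × 0.0821 × 311 / 1.10 = 29.34 L
= 29300 mL

29300 mL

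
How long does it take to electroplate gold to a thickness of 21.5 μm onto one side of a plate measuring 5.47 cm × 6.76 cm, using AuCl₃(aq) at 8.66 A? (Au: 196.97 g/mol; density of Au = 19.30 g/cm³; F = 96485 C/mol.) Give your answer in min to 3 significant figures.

Plated area = 5.47 × 6.76 = 36.98 cm²
Volume = 36.98 × 21.5×10⁻⁴ cm = 0.07951 cm³
m(Au) = 0.07951 × 19.30 = 1.535 g
n(Au) = 1.535 / 196.97 = 0.007793 mol; n(e⁻) = 3 × 0.007793 = 0.02338 mol
Q = 0.02338 × 96485 = 2256 C
t = 2256 / 8.66 = 260.5 s = 4.34 min

4.34 min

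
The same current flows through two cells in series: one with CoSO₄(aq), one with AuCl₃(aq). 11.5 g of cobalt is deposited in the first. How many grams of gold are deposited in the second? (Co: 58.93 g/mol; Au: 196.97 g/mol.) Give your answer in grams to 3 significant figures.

n(Co) = 11.5 / 58.93 = 0.1951 mol
Co²⁺ + 2e⁻ → Co, so n(e⁻) = 2 × 0.1951 = 0.3902 mol
The cells are in series, so the same charge (and hence the same n(e⁻) = 0.3902 mol) passes through both.
Au³⁺ + 3e⁻ → Au, so n(Au) = 0.3902 / 3 = 0.1301 mol
m(Au) = 0.1301 × 196.97 = 25.6 g

25.6 g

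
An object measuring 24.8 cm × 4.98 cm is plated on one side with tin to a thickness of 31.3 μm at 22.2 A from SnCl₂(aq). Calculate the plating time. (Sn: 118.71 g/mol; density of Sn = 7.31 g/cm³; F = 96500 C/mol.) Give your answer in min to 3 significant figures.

Plated area = 24.8 × 4.98 = 123.5 cm²
Volume = 123.5 × 31.3×10⁻⁴ cm = 0.3866 cm³
m(Sn) = 0.3866 × 7.31 = 2.826 g
n(Sn) = 2.826 / 118.71 = 0.02381 mol; n(e⁻) = 2 × 0.02381 = 0.04762 mol
Q = 0.04762 × 96500 = 4595 C
t = 4595 / 22.2 = 207.0 s = 3.45 min

3.45 min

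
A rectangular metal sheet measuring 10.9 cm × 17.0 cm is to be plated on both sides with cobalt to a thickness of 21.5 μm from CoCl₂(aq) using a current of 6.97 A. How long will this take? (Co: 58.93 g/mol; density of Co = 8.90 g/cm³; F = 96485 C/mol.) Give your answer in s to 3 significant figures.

Plated area = 2 × 10.9 × 17.0 = 370.6 cm²
Volume = 370.6 × 21.5×10⁻⁴ cm = 0.7968 cm³
m(Co) = 0.7968 × 8.90 = 7.092 g
n(Co) = 7.092 / 58.93 = 0.1203 mol; n(e⁻) = 2 × 0.1203 = 0.2406 mol
Q = 0.2406 × 96485 = 23210 C
t = 23210 / 6.97 = 3330 s

3330 s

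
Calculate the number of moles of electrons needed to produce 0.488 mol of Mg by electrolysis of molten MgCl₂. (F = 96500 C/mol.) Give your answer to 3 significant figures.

0.976 mol

Mg²⁺ + 2e⁻ → Mg, so n(e⁻) = 2 × 0.488 = 0.9760 mol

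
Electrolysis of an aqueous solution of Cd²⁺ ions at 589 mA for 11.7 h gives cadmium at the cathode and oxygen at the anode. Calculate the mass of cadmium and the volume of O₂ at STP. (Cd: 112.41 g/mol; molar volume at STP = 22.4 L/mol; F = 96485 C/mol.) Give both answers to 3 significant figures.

14.5 g Cd; 1.44 L O₂

Q = 0.589 × 42120 = 24810 C; n(e⁻) = 24810 / 96485 = 0.2571 mol
Cathode: Cd²⁺ + 2e⁻ → Cd → n(Cd) = 0.2571/2 = 0.1286 mol → 14.5 g
Anode: 2H₂O → O₂ + 4H⁺ + 4e⁻ → n(O₂) = 0.2571/4 = 0.06428 mol → 1.44 L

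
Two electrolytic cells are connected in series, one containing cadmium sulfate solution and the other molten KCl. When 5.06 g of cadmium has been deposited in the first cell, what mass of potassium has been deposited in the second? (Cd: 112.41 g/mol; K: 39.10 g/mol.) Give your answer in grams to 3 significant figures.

3.52 g

n(Cd) = 5.06 / 112.41 = 0.04501 mol
Cd²⁺ + 2e⁻ → Cd, so n(e⁻) = 2 × 0.04501 = 0.09002 mol
In series, the same 0.09002 mol of electrons flows through the second cell.
K⁺ + e⁻ → K, so n(K) = 0.09002 mol
m(K) = 0.09002 × 39.10 = 3.52 g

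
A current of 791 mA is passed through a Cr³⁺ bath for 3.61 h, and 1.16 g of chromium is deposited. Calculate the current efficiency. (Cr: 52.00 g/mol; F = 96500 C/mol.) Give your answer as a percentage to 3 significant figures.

62.8%

Q = 0.791 × 12996 = 10280 C
n(e⁻) = 10280 / 96500 = 0.1065 mol
Cr³⁺ + 3e⁻ → Cr, so theoretical n(Cr) = 0.03550 mol → 1.846 g
Efficiency = 1.16 / 1.846 = 0.6284 = 62.8%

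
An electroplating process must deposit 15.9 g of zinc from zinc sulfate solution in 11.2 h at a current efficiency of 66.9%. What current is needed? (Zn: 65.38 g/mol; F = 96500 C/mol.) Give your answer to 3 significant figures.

1.74 A

n(Zn) = 15.9 / 65.38 = 0.2432 mol
Zn²⁺ + 2e⁻ → Zn, so n(e⁻) = 2 × 0.2432 = 0.4864 mol
Q = 0.4864 × 96500 / 0.669 = 70160 C
I = Q / t = 70160 / 40320 s = 1.74 A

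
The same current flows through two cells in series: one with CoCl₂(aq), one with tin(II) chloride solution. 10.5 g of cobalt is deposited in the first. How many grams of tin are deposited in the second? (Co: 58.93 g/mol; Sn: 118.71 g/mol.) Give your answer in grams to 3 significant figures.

n(Co) = 10.5 / 58.93 = 0.1782 mol
Co²⁺ + 2e⁻ → Co, so n(e⁻) = 2 × 0.1782 = 0.3564 mol
Same current for the same time ⇒ same n(e⁻) = 0.3564 mol in both cells.
Sn²⁺ + 2e⁻ → Sn, so n(Sn) = 0.3564 / 2 = 0.1782 mol
m(Sn) = 0.1782 × 118.71 = 21.2 g

21.2 g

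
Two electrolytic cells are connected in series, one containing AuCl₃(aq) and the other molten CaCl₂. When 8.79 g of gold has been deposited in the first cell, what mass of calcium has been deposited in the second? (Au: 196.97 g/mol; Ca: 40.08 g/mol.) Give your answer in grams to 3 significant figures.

n(Au) = 8.79 / 196.97 = 0.04463 mol
Au³⁺ + 3e⁻ → Au, so n(e⁻) = 3 × 0.04463 = 0.1339 mol
Since the cells are in series, n(e⁻) in the Ca cell is also 0.1339 mol.
Ca²⁺ + 2e⁻ → Ca, so n(Ca) = 0.1339 / 2 = 0.06695 mol
m(Ca) = 0.06695 × 40.08 = 2.68 g

2.68 g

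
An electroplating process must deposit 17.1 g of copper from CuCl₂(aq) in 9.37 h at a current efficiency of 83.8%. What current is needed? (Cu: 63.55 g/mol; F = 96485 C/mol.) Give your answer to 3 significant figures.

n(Cu) = 17.1 / 63.55 = 0.2691 mol
Cu²⁺ + 2e⁻ → Cu, so n(e⁻) = 2 × 0.2691 = 0.5382 mol
Q = 0.5382 × 96485 / 0.838 = 61970 C
I = Q / t = 61970 / 33732 s = 1.84 A

1.84 A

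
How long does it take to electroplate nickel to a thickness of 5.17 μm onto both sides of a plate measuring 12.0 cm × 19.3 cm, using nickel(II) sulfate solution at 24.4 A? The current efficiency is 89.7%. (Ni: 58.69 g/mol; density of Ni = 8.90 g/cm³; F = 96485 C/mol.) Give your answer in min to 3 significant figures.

Plated area = 2 × 12.0 × 19.3 = 463.2 cm²
Volume = 463.2 × 5.17×10⁻⁴ cm = 0.2395 cm³
m(Ni) = 0.2395 × 8.90 = 2.132 g
n(Ni) = 2.132 / 58.69 = 0.03633 mol; n(e⁻) = 2 × 0.03633 = 0.07266 mol
Q = 0.07266 × 96485 / 0.897 = 7816 C
t = 7816 / 24.4 = 320.3 s = 5.34 min

5.34 min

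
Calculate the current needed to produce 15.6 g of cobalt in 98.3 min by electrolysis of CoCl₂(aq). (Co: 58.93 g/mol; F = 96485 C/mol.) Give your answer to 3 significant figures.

8.66 A

n(Co) = 15.6 / 58.93 = 0.2647 mol
Co²⁺ + 2e⁻ → Co, so n(e⁻) = 2 × 0.2647 = 0.5294 mol
Q = 0.5294 × 96485 = 51080 C
I = Q / t = 51080 / 5898 s = 8.66 A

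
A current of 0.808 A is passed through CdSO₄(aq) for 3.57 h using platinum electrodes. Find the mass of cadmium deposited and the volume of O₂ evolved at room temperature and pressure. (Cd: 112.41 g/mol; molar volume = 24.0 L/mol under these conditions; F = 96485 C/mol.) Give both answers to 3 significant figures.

6.05 g Cd; 0.646 L O₂

Q = 0.808 × 12852 = 10380 C; n(e⁻) = 10380 / 96485 = 0.1076 mol
Cathode: Cd²⁺ + 2e⁻ → Cd → n(Cd) = 0.1076/2 = 0.05380 mol → 6.05 g
Anode: 2H₂O → O₂ + 4H⁺ + 4e⁻ → n(O₂) = 0.1076/4 = 0.02690 mol → 0.646 L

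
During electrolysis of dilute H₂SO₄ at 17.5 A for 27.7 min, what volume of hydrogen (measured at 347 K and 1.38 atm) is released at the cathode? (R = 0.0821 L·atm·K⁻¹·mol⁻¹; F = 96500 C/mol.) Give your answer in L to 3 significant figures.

3.11 L

Charge passed = 17.5 × 1662 = 29090 C
Moles of electrons = 29090 / 96500 = 0.3015 mol
2H⁺ + 2e⁻ → H₂, so n(H₂) = 0.3015 / 2 = 0.1508 mol
V = nRT/P = 0.1508 × 0.0821 × 347 / 1.38 = 3.113 L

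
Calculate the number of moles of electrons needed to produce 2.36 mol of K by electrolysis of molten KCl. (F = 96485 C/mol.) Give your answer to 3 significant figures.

K⁺ + e⁻ → K, so n(e⁻) = 1 × 2.36 = 2.360 mol

2.36 mol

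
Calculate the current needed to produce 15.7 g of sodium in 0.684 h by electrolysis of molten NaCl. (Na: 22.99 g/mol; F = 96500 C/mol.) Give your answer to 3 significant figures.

26.8 A

n(Na) = 15.7 / 22.99 = 0.6829 mol
Na⁺ + e⁻ → Na, so n(e⁻) = 0.6829 mol
Q = 0.6829 × 96500 = 65900 C
I = Q / t = 65900 / 2462.4 s = 26.8 A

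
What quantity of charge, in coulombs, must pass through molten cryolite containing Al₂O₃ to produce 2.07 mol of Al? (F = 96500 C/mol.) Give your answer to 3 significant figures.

5.99×10^5 C

Al³⁺ + 3e⁻ → Al, so n(e⁻) = 3 × 2.07 = 6.210 mol
Q = 6.210 × 96500 = 5.993×10^5 C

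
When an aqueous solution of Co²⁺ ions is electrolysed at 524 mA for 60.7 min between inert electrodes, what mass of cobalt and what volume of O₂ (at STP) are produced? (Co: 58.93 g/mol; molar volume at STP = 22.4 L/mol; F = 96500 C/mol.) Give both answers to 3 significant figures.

0.583 g Co; 0.111 L O₂

Q = 0.524 × 3642 = 1908 C; n(e⁻) = 1908 / 96500 = 0.01977 mol
Cathode: Co²⁺ + 2e⁻ → Co → n(Co) = 0.01977/2 = 0.009885 mol → 0.583 g
Anode: 2H₂O → O₂ + 4H⁺ + 4e⁻ → n(O₂) = 0.01977/4 = 0.004943 mol → 0.111 L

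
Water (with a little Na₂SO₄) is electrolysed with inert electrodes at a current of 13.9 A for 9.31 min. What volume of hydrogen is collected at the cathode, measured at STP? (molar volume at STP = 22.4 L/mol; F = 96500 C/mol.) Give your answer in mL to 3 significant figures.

901 mL

Charge passed = 13.9 × 558.6 = 7765 C
n(e⁻) = Q/F = 7765/96500 = 0.08047 mol
2H⁺ + 2e⁻ → H₂, so n(H₂) = 0.08047 / 2 = 0.04024 mol
V = 0.04024 × 22.4 = 0.9014 L
= 901 mL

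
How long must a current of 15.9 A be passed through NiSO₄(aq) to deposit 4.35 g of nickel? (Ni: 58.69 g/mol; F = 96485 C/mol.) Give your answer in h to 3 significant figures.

0.250 h

n(Ni) = 4.35 / 58.69 = 0.07412 mol
Ni²⁺ + 2e⁻ → Ni, so n(e⁻) = 2 × 0.07412 = 0.1482 mol
Q = 0.1482 × 96485 = 14300 C
t = Q / I = 14300 / 15.9 = 899.4 s = 0.250 h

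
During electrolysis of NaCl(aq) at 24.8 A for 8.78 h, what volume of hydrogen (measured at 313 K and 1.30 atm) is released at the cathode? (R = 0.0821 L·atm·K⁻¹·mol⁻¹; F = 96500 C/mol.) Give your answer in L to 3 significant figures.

80.3 L

Q = It = 24.8 × 31608 = 7.839×10^5 C
n(e⁻) = 7.839×10^5 / 96500 = 8.123 mol
2H⁺ + 2e⁻ → H₂, so n(H₂) = 8.123 / 2 = 4.062 mol
V = nRT/P = 4.062 × 0.0821 × 313 / 1.30 = 80.29 L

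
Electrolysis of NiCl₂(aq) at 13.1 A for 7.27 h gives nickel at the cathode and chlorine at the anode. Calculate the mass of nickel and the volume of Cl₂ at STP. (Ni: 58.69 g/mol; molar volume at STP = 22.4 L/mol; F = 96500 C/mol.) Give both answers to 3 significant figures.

104 g Ni; 39.8 L Cl₂

Q = 13.1 × 26172 = 3.429×10^5 C; n(e⁻) = 3.429×10^5 / 96500 = 3.553 mol
Cathode: Ni²⁺ + 2e⁻ → Ni → n(Ni) = 3.553/2 = 1.777 mol → 104 g
Anode: 2Cl⁻ → Cl₂ + 2e⁻ → n(Cl₂) = 3.553/2 = 1.777 mol → 39.8 L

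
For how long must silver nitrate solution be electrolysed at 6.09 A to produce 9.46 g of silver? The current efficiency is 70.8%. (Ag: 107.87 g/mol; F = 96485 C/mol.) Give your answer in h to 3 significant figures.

n(Ag) = 9.46 / 107.87 = 0.08770 mol
Ag⁺ + e⁻ → Ag, so n(e⁻) = 0.08770 mol
Q = 0.08770 × 96485 / 0.708 = 11950 C
t = Q / I = 11950 / 6.09 = 1962 s = 0.545 h

0.545 h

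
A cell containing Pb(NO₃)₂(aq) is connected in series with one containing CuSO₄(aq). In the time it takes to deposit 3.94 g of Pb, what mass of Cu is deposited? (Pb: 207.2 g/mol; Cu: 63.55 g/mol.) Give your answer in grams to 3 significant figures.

1.21 g

n(Pb) = 3.94 / 207.2 = 0.01902 mol
Pb²⁺ + 2e⁻ → Pb, so n(e⁻) = 2 × 0.01902 = 0.03804 mol
In series, the same 0.03804 mol of electrons flows through the second cell.
Cu²⁺ + 2e⁻ → Cu, so n(Cu) = 0.03804 / 2 = 0.01902 mol
m(Cu) = 0.01902 × 63.55 = 1.21 g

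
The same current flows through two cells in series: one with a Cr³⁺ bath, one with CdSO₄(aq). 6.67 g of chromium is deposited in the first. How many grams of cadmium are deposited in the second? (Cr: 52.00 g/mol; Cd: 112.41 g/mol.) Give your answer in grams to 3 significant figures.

n(Cr) = 6.67 / 52.00 = 0.1283 mol
Cr³⁺ + 3e⁻ → Cr, so n(e⁻) = 3 × 0.1283 = 0.3849 mol
Since the cells are in series, n(e⁻) in the Cd cell is also 0.3849 mol.
Cd²⁺ + 2e⁻ → Cd, so n(Cd) = 0.3849 / 2 = 0.1925 mol
m(Cd) = 0.1925 × 112.41 = 21.6 g

21.6 g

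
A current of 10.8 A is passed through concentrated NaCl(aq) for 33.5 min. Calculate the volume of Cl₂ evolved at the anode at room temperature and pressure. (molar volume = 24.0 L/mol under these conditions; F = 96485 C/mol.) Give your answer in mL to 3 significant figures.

Charge passed = 10.8 × 2010 = 21710 C
n(e⁻) = Q/F = 21710/96485 = 0.2250 mol
2Cl⁻ → Cl₂ + 2e⁻, so n(Cl₂) = 0.2250 / 2 = 0.1125 mol
V = 0.1125 × 24.0 = 2.700 L
= 2700 mL

2700 mL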